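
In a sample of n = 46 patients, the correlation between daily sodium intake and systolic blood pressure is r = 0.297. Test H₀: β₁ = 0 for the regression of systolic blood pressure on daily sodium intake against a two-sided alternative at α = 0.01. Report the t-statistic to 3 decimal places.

t = r·√(n − 2)/√(1 − r²) = 0.297·√44/√0.911791 = 2.063.
df = n − 2 = 44.
Two-sided p ≈ 0.0450, which is ≥ 0.01, so fail to reject H₀.
The data do not give significant evidence of a linear association between daily sodium intake and systolic blood pressure.

t = 2.063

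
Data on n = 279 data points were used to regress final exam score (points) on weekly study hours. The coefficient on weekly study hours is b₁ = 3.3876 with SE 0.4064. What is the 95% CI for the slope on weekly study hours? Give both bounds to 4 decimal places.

df = n − 2 = 279 − 2 = 277.
t* = t_{0.025, 277} = 1.968565.
Margin = t* × SE = 1.968565 × 0.4064 = 0.800025.
CI: 3.3876 ± 0.800025 → (2.5876, 4.1876).
With 95% confidence, each one-unit increase in weekly study hours is associated with a change of between 2.5876 and 4.1876 points in final exam score.

(2.5876, 4.1876)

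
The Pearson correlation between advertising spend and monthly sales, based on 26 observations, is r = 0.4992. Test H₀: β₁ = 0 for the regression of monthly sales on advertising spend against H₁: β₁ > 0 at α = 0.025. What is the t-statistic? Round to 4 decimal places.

t = r·√(n − 2)/√(1 − r²) = 0.4992·√24/√0.750799 = 2.8224.
df = n − 2 = 24.
One-sided p ≈ 0.0047, which is < 0.025, so reject H₀.
There is evidence of a linear association between advertising spend and monthly sales.

t = 2.8224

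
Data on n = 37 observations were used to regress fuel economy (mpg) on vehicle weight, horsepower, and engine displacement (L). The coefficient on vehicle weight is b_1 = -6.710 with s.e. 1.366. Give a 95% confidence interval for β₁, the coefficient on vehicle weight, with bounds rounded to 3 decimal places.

(-9.489, -3.931)

df = n − k − 1 = 37 − 3 − 1 = 33.
t* = t_{0.025, 33} = 2.034515.
Margin = t* × SE = 2.034515 × 1.366 = 2.77915.
CI: -6.710 ± 2.77915 → (-9.489, -3.931).
With 95% confidence, each one-unit increase in vehicle weight is associated with a change of between -9.489 and -3.931 mpg in fuel economy, holding the other predictors fixed.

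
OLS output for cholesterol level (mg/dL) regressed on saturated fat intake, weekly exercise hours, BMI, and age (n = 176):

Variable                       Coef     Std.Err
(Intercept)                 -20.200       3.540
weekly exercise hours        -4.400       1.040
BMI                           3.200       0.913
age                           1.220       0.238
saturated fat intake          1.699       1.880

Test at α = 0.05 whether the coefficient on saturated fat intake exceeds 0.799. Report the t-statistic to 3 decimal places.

Read off: b = 1.699, SE = 1.880 for saturated fat intake.
H₀: β₁ = 0.799 vs H₁: β₁ > 0.799.
t = (1.699 − 0.799) / 1.880 = 0.479.
df = n − k − 1 = 176 − 4 − 1 = 171.
One-sided p ≈ 0.3164, which is ≥ 0.05, so fail to reject H₀.
The data do not give significant evidence that the true slope on saturated fat intake exceeds 0.799 mg/dL per unit, holding the other predictors fixed.

t = 0.479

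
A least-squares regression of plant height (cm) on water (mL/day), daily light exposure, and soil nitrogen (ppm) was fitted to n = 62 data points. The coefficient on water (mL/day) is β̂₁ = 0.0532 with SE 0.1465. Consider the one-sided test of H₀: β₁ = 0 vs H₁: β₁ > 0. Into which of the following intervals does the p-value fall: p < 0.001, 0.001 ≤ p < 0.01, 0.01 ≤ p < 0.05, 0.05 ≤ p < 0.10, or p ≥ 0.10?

t = 0.0532 / 0.1465 = 0.363.
df = n − k − 1 = 62 − 3 − 1 = 58.
One-sided p = P(T_{58} > t) ≈ 0.3589.
So p ≥ 0.10.

p ≥ 0.10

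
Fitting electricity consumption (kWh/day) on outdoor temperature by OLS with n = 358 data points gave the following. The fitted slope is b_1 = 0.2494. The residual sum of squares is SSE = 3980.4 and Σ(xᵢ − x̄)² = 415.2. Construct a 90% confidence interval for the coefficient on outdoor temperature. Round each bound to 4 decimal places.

MSE = SSE/(n − 2) = 3980.4/356 = 11.1809.
SE(b_1) = √(MSE/Sₓₓ) = √(11.1809/415.2) = 0.1641.
df = n − 2 = 356.
t* = t_{0.05, 356} = 1.649145.
Margin = t* × SE = 1.649145 × 0.1641 = 0.270625.
CI: 0.2494 ± 0.270625 → (-0.0212, 0.5200).
With 90% confidence, each one-unit increase in outdoor temperature is associated with a change of between -0.0212 and 0.5200 kWh/day in electricity consumption.

(-0.0212, 0.5200)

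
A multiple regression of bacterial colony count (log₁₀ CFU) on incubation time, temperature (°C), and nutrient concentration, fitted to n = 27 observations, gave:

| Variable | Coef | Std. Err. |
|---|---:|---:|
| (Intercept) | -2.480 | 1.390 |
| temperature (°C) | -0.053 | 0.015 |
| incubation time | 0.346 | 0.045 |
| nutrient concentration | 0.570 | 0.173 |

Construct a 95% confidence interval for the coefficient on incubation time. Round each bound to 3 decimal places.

(0.253, 0.439)

Read off: b = 0.346, SE = 0.045 for incubation time.
df = n − k − 1 = 27 − 3 − 1 = 23.
t* = t_{0.025, 23} = 2.068658.
Margin = t* × SE = 2.068658 × 0.045 = 0.09309.
CI: 0.346 ± 0.09309 → (0.253, 0.439).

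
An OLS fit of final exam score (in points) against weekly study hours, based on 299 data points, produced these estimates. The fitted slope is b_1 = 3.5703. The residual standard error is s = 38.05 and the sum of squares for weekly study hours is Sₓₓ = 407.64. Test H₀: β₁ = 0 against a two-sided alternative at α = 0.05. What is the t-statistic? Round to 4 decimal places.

SE(b_1) = s/√Sₓₓ = 38.05/√407.64 = 1.88459.
t = 3.5703 / 1.88459 = 1.8945.
df = n − 2 = 297.
Two-sided p ≈ 0.0591, which is ≥ 0.05, so fail to reject H₀.
The data do not give significant evidence of an association between weekly study hours and final exam score.

t = 1.8945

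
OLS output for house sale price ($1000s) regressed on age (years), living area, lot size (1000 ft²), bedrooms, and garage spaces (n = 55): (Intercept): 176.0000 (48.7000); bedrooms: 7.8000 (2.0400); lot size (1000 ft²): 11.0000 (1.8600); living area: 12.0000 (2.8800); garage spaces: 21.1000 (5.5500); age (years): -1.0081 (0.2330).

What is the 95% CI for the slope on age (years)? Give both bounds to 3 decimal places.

Read off: b = -1.0081, SE = 0.2330 for age (years).
df = n − k − 1 = 55 − 5 − 1 = 49.
t* = t_{0.025, 49} = 2.009575.
Margin = t* × SE = 2.009575 × 0.2330 = 0.46823.
CI: -1.0081 ± 0.46823 → (-1.476, -0.540).

(-1.476, -0.540)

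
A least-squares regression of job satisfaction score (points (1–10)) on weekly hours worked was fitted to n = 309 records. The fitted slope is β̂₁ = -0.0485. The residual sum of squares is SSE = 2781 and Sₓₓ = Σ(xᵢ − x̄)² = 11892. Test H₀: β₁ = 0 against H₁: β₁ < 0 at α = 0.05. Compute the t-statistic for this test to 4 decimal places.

MSE = SSE/(n − 2) = 2781/307 = 9.05863.
SE(β̂₁) = √(MSE/Sₓₓ) = √(9.05863/11892) = 0.0275997.
t = -0.0485 / 0.0275997 = -1.7573.
df = n − 2 = 307.
One-sided p ≈ 0.0399, which is < 0.05, so reject H₀.
There is evidence that the true slope on weekly hours worked is negative.

t = -1.7573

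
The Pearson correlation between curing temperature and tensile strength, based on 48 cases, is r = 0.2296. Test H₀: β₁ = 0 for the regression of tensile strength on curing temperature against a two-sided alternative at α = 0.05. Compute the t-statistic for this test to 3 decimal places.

t = r·√(n − 2)/√(1 − r²) = 0.2296·√46/√0.947284 = 1.600.
df = n − 2 = 46.
Two-sided p ≈ 0.1165, which is ≥ 0.05, so fail to reject H₀.
The data do not give significant evidence of a linear association between curing temperature and tensile strength.

t = 1.600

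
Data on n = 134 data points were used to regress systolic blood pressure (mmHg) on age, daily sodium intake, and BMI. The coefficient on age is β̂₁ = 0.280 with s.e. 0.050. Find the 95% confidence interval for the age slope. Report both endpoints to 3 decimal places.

(0.181, 0.379)

df = n − k − 1 = 134 − 3 − 1 = 130.
t* = t_{0.025, 130} = 1.97838.
Margin = t* × SE = 1.97838 × 0.050 = 0.09892.
CI: 0.280 ± 0.09892 → (0.181, 0.379).
With 95% confidence, each one-unit increase in age is associated with a change of between 0.181 and 0.379 mmHg in systolic blood pressure, holding the other predictors fixed.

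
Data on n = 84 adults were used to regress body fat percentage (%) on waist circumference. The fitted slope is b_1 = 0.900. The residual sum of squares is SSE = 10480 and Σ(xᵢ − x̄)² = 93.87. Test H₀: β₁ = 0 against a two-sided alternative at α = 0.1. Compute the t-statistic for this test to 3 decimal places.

t = 0.771

MSE = SSE/(n − 2) = 10480/82 = 127.805.
SE(b_1) = √(MSE/Sₓₓ) = √(127.805/93.87) = 1.16684.
t = 0.900 / 1.16684 = 0.771.
df = n − 2 = 82.
Two-sided p ≈ 0.4427, which is ≥ 0.1, so fail to reject H₀.
The data do not give significant evidence of an association between waist circumference and body fat percentage.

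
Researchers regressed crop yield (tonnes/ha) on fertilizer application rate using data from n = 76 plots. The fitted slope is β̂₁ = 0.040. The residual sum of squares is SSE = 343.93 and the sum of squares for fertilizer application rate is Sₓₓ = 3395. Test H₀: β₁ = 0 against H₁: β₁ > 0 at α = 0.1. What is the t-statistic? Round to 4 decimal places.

MSE = SSE/(n − 2) = 343.93/74 = 4.6477.
SE(β̂₁) = √(MSE/Sₓₓ) = √(4.6477/3395) = 0.0369998.
t = 0.040 / 0.0369998 = 1.0811.
df = n − 2 = 74.
One-sided p ≈ 0.1416, which is ≥ 0.1, so fail to reject H₀.
The data do not give significant evidence that the true slope on fertilizer application rate is positive.

t = 1.0811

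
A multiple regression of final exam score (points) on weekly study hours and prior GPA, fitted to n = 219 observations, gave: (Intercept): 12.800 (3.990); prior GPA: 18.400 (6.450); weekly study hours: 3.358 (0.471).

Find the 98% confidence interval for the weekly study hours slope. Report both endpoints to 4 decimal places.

Read off: b = 3.358, SE = 0.471 for weekly study hours.
df = n − k − 1 = 219 − 2 − 1 = 216.
t* = t_{0.01, 216} = 2.343735.
Margin = t* × SE = 2.343735 × 0.471 = 1.103899.
CI: 3.358 ± 1.103899 → (2.2541, 4.4619).

(2.2541, 4.4619)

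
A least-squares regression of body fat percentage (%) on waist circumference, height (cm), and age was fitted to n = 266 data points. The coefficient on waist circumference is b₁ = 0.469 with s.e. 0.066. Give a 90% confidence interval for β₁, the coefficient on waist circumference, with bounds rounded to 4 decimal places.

(0.3601, 0.5779)

df = n − k − 1 = 266 − 3 − 1 = 262.
t* = t_{0.05, 262} = 1.65069.
Margin = t* × SE = 1.65069 × 0.066 = 0.108946.
CI: 0.469 ± 0.108946 → (0.3601, 0.5779).
With 90% confidence, each one-unit increase in waist circumference is associated with a change of between 0.3601 and 0.5779 % in body fat percentage, holding the other predictors fixed.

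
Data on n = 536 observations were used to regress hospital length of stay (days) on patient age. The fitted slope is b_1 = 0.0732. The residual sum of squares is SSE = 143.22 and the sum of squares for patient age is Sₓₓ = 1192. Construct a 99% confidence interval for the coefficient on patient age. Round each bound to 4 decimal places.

MSE = SSE/(n − 2) = 143.22/534 = 0.268202.
SE(b_1) = √(MSE/Sₓₓ) = √(0.268202/1192) = 0.0150001.
df = n − 2 = 534.
t* = t_{0.005, 534} = 2.585067.
Margin = t* × SE = 2.585067 × 0.0150001 = 0.038776.
CI: 0.0732 ± 0.038776 → (0.0344, 0.1120).
With 99% confidence, each one-unit increase in patient age is associated with a change of between 0.0344 and 0.1120 days in hospital length of stay.

(0.0344, 0.1120)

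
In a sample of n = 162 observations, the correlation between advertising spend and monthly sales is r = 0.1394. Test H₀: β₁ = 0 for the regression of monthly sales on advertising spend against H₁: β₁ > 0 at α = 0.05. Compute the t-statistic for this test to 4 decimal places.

t = r·√(n − 2)/√(1 − r²) = 0.1394·√160/√0.980568 = 1.7807.
df = n − 2 = 160.
One-sided p ≈ 0.0384, which is < 0.05, so reject H₀.
There is evidence of a linear association between advertising spend and monthly sales.

t = 1.7807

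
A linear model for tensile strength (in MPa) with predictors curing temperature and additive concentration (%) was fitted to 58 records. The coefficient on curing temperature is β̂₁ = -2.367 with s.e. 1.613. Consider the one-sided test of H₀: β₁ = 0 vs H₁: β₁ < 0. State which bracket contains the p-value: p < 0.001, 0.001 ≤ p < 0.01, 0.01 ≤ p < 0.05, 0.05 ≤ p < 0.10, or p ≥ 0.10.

0.05 ≤ p < 0.10

t = -2.367 / 1.613 = -1.467.
df = n − k − 1 = 58 − 2 − 1 = 55.
One-sided p = P(T_{55} < t) ≈ 0.0740.
So 0.05 ≤ p < 0.10.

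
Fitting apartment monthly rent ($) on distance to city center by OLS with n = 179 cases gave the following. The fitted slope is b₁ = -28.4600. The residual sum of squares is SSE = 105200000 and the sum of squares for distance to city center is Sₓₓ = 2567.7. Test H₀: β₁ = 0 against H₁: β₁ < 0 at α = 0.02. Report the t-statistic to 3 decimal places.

t = -1.871

MSE = SSE/(n − 2) = 105200000/177 = 594350.
SE(b₁) = √(MSE/Sₓₓ) = √(594350/2567.7) = 15.2142.
t = -28.4600 / 15.2142 = -1.871.
df = n − 2 = 177.
One-sided p ≈ 0.0315, which is ≥ 0.02, so fail to reject H₀.
The data do not give significant evidence that the true slope on distance to city center is negative.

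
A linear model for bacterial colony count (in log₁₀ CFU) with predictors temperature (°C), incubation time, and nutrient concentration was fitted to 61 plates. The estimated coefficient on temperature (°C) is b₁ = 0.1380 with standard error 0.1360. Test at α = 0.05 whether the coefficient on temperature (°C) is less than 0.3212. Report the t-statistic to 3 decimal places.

H₀: β₁ = 0.3212 vs H₁: β₁ < 0.3212.
t = (b₁ − β₁⁰)/SE = (0.1380 − 0.3212) / 0.1360 = -1.347.
df = n − k − 1 = 61 − 3 − 1 = 57.
One-sided p ≈ 0.0916, which is ≥ 0.05, so fail to reject H₀.
The data do not give significant evidence that the true slope on temperature (°C) is below 0.3212 log₁₀ CFU per unit, holding the other predictors fixed.

t = -1.347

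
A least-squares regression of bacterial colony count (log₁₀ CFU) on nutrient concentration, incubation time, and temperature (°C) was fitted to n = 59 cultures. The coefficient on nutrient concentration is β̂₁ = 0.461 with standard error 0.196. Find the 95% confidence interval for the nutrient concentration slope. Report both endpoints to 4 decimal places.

df = n − k − 1 = 59 − 3 − 1 = 55.
t* = t_{0.025, 55} = 2.004045.
Margin = t* × SE = 2.004045 × 0.196 = 0.392793.
CI: 0.461 ± 0.392793 → (0.0682, 0.8538).
With 95% confidence, each one-unit increase in nutrient concentration is associated with a change of between 0.0682 and 0.8538 log₁₀ CFU in bacterial colony count, holding the other predictors fixed.

(0.0682, 0.8538)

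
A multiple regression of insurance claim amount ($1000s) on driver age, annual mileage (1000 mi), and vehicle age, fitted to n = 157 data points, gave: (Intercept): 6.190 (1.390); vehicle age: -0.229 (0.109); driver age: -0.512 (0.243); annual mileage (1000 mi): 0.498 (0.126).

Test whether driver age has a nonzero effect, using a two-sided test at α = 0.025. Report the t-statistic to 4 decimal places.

Read off: b = -0.512, SE = 0.243 for driver age.
H₀: β₁ = 0 vs H₁: β₁ ≠ 0.
t = -0.512 / 0.243 = -2.1070.
df = n − k − 1 = 157 − 3 − 1 = 153.
Two-sided p ≈ 0.0367, which is ≥ 0.025, so fail to reject H₀.
The data do not give significant evidence of an association between driver age and insurance claim amount, after adjusting for the other predictors.

t = -2.1070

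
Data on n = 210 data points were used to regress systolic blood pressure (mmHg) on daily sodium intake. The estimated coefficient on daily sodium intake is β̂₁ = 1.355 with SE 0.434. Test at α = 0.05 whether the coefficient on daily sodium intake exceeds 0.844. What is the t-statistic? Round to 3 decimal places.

H₀: β₁ = 0.844 vs H₁: β₁ > 0.844.
t = (β̂₁ − β₁⁰)/SE = (1.355 − 0.844) / 0.434 = 1.177.
df = n − 2 = 210 − 2 = 208.
One-sided p ≈ 0.1202, which is ≥ 0.05, so fail to reject H₀.
The data do not give significant evidence that the true slope on daily sodium intake exceeds 0.844 mmHg per unit.

t = 1.177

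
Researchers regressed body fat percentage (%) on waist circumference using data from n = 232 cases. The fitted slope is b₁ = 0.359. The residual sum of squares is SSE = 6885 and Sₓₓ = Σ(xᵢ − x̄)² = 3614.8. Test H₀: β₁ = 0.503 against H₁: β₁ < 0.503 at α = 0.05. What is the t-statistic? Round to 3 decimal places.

t = -1.582

MSE = SSE/(n − 2) = 6885/230 = 29.9348.
SE(b₁) = √(MSE/Sₓₓ) = √(29.9348/3614.8) = 0.0910009.
t = (0.359 − 0.503) / 0.0910009 = -1.582.
df = n − 2 = 230.
One-sided p ≈ 0.0575, which is ≥ 0.05, so fail to reject H₀.
The data do not give significant evidence that the true slope on waist circumference is below 0.503 % per unit.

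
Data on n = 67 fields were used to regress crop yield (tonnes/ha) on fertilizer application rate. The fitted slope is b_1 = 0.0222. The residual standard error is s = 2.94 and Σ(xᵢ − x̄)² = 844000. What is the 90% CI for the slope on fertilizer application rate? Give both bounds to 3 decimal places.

(0.017, 0.028)

SE(b_1) = s/√Sₓₓ = 2.94/√844000 = 0.00320019.
df = n − 2 = 65.
t* = t_{0.05, 65} = 1.668636.
Margin = t* × SE = 1.668636 × 0.00320019 = 0.00534.
CI: 0.0222 ± 0.00534 → (0.017, 0.028).
With 90% confidence, each one-unit increase in fertilizer application rate is associated with a change of between 0.017 and 0.028 tonnes/ha in crop yield.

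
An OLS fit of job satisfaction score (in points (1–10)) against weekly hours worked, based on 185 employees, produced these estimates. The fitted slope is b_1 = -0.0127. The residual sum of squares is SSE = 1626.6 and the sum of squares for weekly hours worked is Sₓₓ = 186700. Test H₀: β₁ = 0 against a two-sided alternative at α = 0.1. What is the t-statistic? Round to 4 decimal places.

t = -1.8406

MSE = SSE/(n − 2) = 1626.6/183 = 8.88852.
SE(b_1) = √(MSE/Sₓₓ) = √(8.88852/186700) = 0.0068999.
t = -0.0127 / 0.0068999 = -1.8406.
df = n − 2 = 183.
Two-sided p ≈ 0.0673, which is < 0.1, so reject H₀.
There is evidence that weekly hours worked is associated with job satisfaction score.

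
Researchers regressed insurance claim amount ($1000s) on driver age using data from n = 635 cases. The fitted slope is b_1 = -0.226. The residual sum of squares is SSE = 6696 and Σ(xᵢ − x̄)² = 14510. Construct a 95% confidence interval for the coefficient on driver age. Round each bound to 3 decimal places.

(-0.279, -0.173)

MSE = SSE/(n − 2) = 6696/633 = 10.5782.
SE(b_1) = √(MSE/Sₓₓ) = √(10.5782/14510) = 0.0270005.
df = n − 2 = 633.
t* = t_{0.025, 633} = 1.963719.
Margin = t* × SE = 1.963719 × 0.0270005 = 0.05302.
CI: -0.226 ± 0.05302 → (-0.279, -0.173).
With 95% confidence, each one-unit increase in driver age is associated with a change of between -0.279 and -0.173 $1000s in insurance claim amount.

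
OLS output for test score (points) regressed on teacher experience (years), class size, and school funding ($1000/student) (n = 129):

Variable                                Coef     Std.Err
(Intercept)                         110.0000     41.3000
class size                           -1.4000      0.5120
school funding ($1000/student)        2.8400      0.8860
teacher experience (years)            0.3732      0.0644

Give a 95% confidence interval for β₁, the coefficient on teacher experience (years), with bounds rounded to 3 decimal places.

Read off: b = 0.3732, SE = 0.0644 for teacher experience (years).
df = n − k − 1 = 129 − 3 − 1 = 125.
t* = t_{0.025, 125} = 1.979124.
Margin = t* × SE = 1.979124 × 0.0644 = 0.12746.
CI: 0.3732 ± 0.12746 → (0.246, 0.501).

(0.246, 0.501)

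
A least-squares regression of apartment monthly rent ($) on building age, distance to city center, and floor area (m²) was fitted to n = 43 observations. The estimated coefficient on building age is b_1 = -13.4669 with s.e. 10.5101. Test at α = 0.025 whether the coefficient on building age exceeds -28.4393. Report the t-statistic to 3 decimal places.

t = 1.425

H₀: β₁ = -28.4393 vs H₁: β₁ > -28.4393.
t = (b_1 − β₁⁰)/SE = (-13.4669 − (-28.4393)) / 10.5101 = 1.425.
df = n − k − 1 = 43 − 3 − 1 = 39.
One-sided p ≈ 0.0811, which is ≥ 0.025, so fail to reject H₀.
The data do not give significant evidence that the true slope on building age exceeds -28.4393 $ per unit, holding the other predictors fixed.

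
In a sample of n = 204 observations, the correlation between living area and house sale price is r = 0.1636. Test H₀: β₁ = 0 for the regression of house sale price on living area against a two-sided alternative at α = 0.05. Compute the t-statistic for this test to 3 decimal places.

t = r·√(n − 2)/√(1 − r²) = 0.1636·√202/√0.973235 = 2.357.
df = n − 2 = 202.
Two-sided p ≈ 0.0194, which is < 0.05, so reject H₀.
There is evidence of a linear association between living area and house sale price.

t = 2.357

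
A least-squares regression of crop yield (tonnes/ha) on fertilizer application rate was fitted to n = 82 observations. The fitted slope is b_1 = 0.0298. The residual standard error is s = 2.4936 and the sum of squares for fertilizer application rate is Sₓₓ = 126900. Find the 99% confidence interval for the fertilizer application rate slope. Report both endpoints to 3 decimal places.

SE(b_1) = s/√Sₓₓ = 2.4936/√126900 = 0.00699997.
df = n − 2 = 80.
t* = t_{0.005, 80} = 2.638691.
Margin = t* × SE = 2.638691 × 0.00699997 = 0.01847.
CI: 0.0298 ± 0.01847 → (0.011, 0.048).
With 99% confidence, each one-unit increase in fertilizer application rate is associated with a change of between 0.011 and 0.048 tonnes/ha in crop yield.

(0.011, 0.048)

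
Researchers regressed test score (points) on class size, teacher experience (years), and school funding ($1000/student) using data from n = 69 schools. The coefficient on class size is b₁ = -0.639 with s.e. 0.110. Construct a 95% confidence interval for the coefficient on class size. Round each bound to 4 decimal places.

(-0.8587, -0.4193)

df = n − k − 1 = 69 − 3 − 1 = 65.
t* = t_{0.025, 65} = 1.997138.
Margin = t* × SE = 1.997138 × 0.110 = 0.219685.
CI: -0.639 ± 0.219685 → (-0.8587, -0.4193).
With 95% confidence, each one-unit increase in class size is associated with a change of between -0.8587 and -0.4193 points in test score, holding the other predictors fixed.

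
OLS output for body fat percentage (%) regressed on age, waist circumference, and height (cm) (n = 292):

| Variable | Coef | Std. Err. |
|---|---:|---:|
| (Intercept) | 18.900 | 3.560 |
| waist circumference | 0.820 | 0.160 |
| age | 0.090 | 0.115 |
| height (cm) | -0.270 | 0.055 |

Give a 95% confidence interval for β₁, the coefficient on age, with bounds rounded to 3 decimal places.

Read off: b = 0.090, SE = 0.115 for age.
df = n − k − 1 = 292 − 3 − 1 = 288.
t* = t_{0.025, 288} = 1.968235.
Margin = t* × SE = 1.968235 × 0.115 = 0.22635.
CI: 0.090 ± 0.22635 → (-0.136, 0.316).

(-0.136, 0.316)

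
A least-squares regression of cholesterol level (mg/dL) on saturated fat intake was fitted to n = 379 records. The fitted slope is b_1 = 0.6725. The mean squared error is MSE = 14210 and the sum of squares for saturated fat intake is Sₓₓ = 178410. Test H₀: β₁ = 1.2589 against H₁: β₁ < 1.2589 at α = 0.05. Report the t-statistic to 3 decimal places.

SE(b_1) = √(MSE/Sₓₓ) = √(14210/178410) = 0.28222.
t = (0.6725 − 1.2589) / 0.28222 = -2.078.
df = n − 2 = 377.
One-sided p ≈ 0.0192, which is < 0.05, so reject H₀.
There is evidence that the true slope on saturated fat intake is below 1.2589 mg/dL per unit.

t = -2.078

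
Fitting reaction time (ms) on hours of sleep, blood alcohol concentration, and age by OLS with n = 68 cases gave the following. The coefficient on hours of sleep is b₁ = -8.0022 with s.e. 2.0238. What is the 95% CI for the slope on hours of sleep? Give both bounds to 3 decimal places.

df = n − k − 1 = 68 − 3 − 1 = 64.
t* = t_{0.025, 64} = 1.99773.
Margin = t* × SE = 1.99773 × 2.0238 = 4.04301.
CI: -8.0022 ± 4.04301 → (-12.045, -3.959).
With 95% confidence, each one-unit increase in hours of sleep is associated with a change of between -12.045 and -3.959 ms in reaction time, holding the other predictors fixed.

(-12.045, -3.959)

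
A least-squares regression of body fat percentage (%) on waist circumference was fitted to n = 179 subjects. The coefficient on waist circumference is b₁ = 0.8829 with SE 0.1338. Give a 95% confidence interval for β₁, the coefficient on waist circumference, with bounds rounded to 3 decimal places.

(0.619, 1.147)

df = n − 2 = 179 − 2 = 177.
t* = t_{0.025, 177} = 1.973457.
Margin = t* × SE = 1.973457 × 0.1338 = 0.26405.
CI: 0.8829 ± 0.26405 → (0.619, 1.147).
With 95% confidence, each one-unit increase in waist circumference is associated with a change of between 0.619 and 1.147 % in body fat percentage.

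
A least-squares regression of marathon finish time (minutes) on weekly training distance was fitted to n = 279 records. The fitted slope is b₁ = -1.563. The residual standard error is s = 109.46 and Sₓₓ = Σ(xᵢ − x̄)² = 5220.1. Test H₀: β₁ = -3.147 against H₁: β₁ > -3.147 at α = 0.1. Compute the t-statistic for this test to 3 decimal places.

SE(b₁) = s/√Sₓₓ = 109.46/√5220.1 = 1.51501.
t = (-1.563 − (-3.147)) / 1.51501 = 1.046.
df = n − 2 = 277.
One-sided p ≈ 0.1483, which is ≥ 0.1, so fail to reject H₀.
The data do not give significant evidence that the true slope on weekly training distance exceeds -3.147 minutes per unit.

t = 1.046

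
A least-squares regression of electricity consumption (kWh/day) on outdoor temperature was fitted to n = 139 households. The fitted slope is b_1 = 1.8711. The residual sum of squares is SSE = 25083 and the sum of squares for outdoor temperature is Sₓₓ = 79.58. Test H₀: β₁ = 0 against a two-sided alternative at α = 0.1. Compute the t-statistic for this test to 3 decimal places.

t = 1.234

MSE = SSE/(n − 2) = 25083/137 = 183.088.
SE(b_1) = √(MSE/Sₓₓ) = √(183.088/79.58) = 1.5168.
t = 1.8711 / 1.5168 = 1.234.
df = n − 2 = 137.
Two-sided p ≈ 0.2195, which is ≥ 0.1, so fail to reject H₀.
The data do not give significant evidence of an association between outdoor temperature and electricity consumption.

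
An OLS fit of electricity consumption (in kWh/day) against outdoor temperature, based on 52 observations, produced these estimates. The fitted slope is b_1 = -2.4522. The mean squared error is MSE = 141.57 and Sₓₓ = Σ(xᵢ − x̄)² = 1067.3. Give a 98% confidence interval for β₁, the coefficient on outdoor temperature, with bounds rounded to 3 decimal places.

(-3.327, -1.577)

SE(b_1) = √(MSE/Sₓₓ) = √(141.57/1067.3) = 0.364202.
df = n − 2 = 50.
t* = t_{0.01, 50} = 2.403272.
Margin = t* × SE = 2.403272 × 0.364202 = 0.87528.
CI: -2.4522 ± 0.87528 → (-3.327, -1.577).
With 98% confidence, each one-unit increase in outdoor temperature is associated with a change of between -3.327 and -1.577 kWh/day in electricity consumption.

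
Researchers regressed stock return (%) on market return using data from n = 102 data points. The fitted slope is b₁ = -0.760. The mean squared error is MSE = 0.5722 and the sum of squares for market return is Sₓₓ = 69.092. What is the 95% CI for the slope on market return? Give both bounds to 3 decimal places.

(-0.941, -0.579)

SE(b₁) = √(MSE/Sₓₓ) = √(0.5722/69.092) = 0.0910039.
df = n − 2 = 100.
t* = t_{0.025, 100} = 1.983972.
Margin = t* × SE = 1.983972 × 0.0910039 = 0.18055.
CI: -0.760 ± 0.18055 → (-0.941, -0.579).
With 95% confidence, each one-unit increase in market return is associated with a change of between -0.941 and -0.579 % in stock return.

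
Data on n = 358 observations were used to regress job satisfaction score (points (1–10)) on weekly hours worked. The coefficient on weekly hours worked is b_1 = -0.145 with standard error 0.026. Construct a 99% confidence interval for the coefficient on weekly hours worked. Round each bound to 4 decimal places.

(-0.2123, -0.0777)

df = n − 2 = 358 − 2 = 356.
t* = t_{0.005, 356} = 2.58971.
Margin = t* × SE = 2.58971 × 0.026 = 0.067332.
CI: -0.145 ± 0.067332 → (-0.2123, -0.0777).
With 99% confidence, each one-unit increase in weekly hours worked is associated with a change of between -0.2123 and -0.0777 points (1–10) in job satisfaction score.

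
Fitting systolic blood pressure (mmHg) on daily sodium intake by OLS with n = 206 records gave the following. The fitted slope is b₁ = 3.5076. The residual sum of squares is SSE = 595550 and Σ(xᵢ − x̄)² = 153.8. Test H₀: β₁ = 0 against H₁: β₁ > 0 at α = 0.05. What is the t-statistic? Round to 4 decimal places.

MSE = SSE/(n − 2) = 595550/204 = 2919.36.
SE(b₁) = √(MSE/Sₓₓ) = √(2919.36/153.8) = 4.35678.
t = 3.5076 / 4.35678 = 0.8051.
df = n − 2 = 204.
One-sided p ≈ 0.2109, which is ≥ 0.05, so fail to reject H₀.
The data do not give significant evidence that the true slope on daily sodium intake is positive.

t = 0.8051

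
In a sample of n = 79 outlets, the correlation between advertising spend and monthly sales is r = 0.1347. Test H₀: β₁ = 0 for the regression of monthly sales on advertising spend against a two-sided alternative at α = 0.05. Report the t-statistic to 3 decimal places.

t = 1.193

t = r·√(n − 2)/√(1 − r²) = 0.1347·√77/√0.981856 = 1.193.
df = n − 2 = 77.
Two-sided p ≈ 0.2366, which is ≥ 0.05, so fail to reject H₀.
The data do not give significant evidence of a linear association between advertising spend and monthly sales.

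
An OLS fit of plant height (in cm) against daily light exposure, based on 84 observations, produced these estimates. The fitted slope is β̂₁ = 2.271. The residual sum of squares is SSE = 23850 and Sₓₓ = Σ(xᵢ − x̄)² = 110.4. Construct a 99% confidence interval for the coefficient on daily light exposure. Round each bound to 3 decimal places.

(-2.009, 6.551)

MSE = SSE/(n − 2) = 23850/82 = 290.854.
SE(β̂₁) = √(MSE/Sₓₓ) = √(290.854/110.4) = 1.62313.
df = n − 2 = 82.
t* = t_{0.005, 82} = 2.637123.
Margin = t* × SE = 2.637123 × 1.62313 = 4.28039.
CI: 2.271 ± 4.28039 → (-2.009, 6.551).
With 99% confidence, each one-unit increase in daily light exposure is associated with a change of between -2.009 and 6.551 cm in plant height.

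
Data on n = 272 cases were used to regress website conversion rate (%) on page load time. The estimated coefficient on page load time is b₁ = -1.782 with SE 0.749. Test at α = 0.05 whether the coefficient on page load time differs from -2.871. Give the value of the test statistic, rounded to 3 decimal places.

H₀: β₁ = -2.871 vs H₁: β₁ ≠ -2.871.
t = (b₁ − β₁⁰)/SE = (-1.782 − (-2.871)) / 0.749 = 1.454.
df = n − 2 = 272 − 2 = 270.
Two-sided p ≈ 0.1471, which is ≥ 0.05, so fail to reject H₀.
The data are consistent with a true slope of -2.871 % per unit of page load time.

t = 1.454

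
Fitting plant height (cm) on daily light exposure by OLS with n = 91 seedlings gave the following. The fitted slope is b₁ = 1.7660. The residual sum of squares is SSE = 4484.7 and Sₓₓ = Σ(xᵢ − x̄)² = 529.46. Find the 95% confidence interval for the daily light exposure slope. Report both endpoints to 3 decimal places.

(1.153, 2.379)

MSE = SSE/(n − 2) = 4484.7/89 = 50.3899.
SE(b₁) = √(MSE/Sₓₓ) = √(50.3899/529.46) = 0.3085.
df = n − 2 = 89.
t* = t_{0.025, 89} = 1.986979.
Margin = t* × SE = 1.986979 × 0.3085 = 0.61298.
CI: 1.7660 ± 0.61298 → (1.153, 2.379).
With 95% confidence, each one-unit increase in daily light exposure is associated with a change of between 1.153 and 2.379 cm in plant height.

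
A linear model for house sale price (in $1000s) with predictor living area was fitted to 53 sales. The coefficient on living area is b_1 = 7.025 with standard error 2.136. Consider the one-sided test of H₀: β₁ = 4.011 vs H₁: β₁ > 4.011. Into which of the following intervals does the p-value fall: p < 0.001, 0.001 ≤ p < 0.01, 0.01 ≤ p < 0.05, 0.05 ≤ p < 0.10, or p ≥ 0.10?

0.05 ≤ p < 0.10

t = (7.025 − 4.011) / 2.136 = 1.411.
df = n − 2 = 53 − 2 = 51.
One-sided p = P(T_{51} > t) ≈ 0.0822.
So 0.05 ≤ p < 0.10.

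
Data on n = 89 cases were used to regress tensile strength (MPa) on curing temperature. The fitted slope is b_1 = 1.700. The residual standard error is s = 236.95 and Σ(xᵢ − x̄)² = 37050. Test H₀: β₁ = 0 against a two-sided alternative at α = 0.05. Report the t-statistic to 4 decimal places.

SE(b_1) = s/√Sₓₓ = 236.95/√37050 = 1.23101.
t = 1.700 / 1.23101 = 1.3810.
df = n − 2 = 87.
Two-sided p ≈ 0.1708, which is ≥ 0.05, so fail to reject H₀.
The data do not give significant evidence of an association between curing temperature and tensile strength.

t = 1.3810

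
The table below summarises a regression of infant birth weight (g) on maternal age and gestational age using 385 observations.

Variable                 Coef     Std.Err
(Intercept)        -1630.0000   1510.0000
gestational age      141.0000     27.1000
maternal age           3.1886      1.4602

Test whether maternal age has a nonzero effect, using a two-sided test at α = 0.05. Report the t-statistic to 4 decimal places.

Read off: b = 3.1886, SE = 1.4602 for maternal age.
H₀: β₁ = 0 vs H₁: β₁ ≠ 0.
t = 3.1886 / 1.4602 = 2.1837.
df = n − k − 1 = 385 − 2 − 1 = 382.
Two-sided p ≈ 0.0296, which is < 0.05, so reject H₀.
There is evidence that maternal age is associated with infant birth weight, holding the other predictors fixed.

t = 2.1837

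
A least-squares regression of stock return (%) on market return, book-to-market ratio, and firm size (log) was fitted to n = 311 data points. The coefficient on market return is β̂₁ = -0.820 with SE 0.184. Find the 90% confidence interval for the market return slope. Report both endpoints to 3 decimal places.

df = n − k − 1 = 311 − 3 − 1 = 307.
t* = t_{0.05, 307} = 1.649832.
Margin = t* × SE = 1.649832 × 0.184 = 0.30357.
CI: -0.820 ± 0.30357 → (-1.124, -0.516).
With 90% confidence, each one-unit increase in market return is associated with a change of between -1.124 and -0.516 % in stock return, holding the other predictors fixed.

(-1.124, -0.516)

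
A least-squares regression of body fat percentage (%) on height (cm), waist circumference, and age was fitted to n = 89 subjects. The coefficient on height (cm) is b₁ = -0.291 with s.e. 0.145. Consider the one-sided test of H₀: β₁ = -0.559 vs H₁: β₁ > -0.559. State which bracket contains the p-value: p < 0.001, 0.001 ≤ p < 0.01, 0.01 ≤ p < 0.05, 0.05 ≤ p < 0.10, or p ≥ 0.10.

t = (-0.291 − (-0.559)) / 0.145 = 1.848.
df = n − k − 1 = 89 − 3 − 1 = 85.
One-sided p = P(T_{85} > t) ≈ 0.0340.
So 0.01 ≤ p < 0.05.

0.01 ≤ p < 0.05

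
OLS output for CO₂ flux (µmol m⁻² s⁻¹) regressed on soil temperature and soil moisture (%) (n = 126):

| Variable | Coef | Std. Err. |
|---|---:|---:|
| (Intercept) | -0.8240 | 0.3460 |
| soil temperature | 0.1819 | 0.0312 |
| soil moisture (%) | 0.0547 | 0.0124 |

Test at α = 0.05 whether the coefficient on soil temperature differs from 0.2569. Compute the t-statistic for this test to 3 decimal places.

Read off: b = 0.1819, SE = 0.0312 for soil temperature.
H₀: β₁ = 0.2569 vs H₁: β₁ ≠ 0.2569.
t = (0.1819 − 0.2569) / 0.0312 = -2.404.
df = n − k − 1 = 126 − 2 − 1 = 123.
Two-sided p ≈ 0.0177, which is < 0.05, so reject H₀.
There is evidence that the true slope on soil temperature differs from 0.2569 µmol m⁻² s⁻¹ per unit, holding the other predictors fixed.

t = -2.404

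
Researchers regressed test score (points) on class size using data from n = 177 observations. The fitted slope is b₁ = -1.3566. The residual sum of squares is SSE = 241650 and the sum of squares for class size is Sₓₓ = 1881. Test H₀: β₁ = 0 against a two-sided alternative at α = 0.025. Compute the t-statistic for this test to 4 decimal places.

t = -1.5833

MSE = SSE/(n − 2) = 241650/175 = 1380.86.
SE(b₁) = √(MSE/Sₓₓ) = √(1380.86/1881) = 0.856801.
t = -1.3566 / 0.856801 = -1.5833.
df = n − 2 = 175.
Two-sided p ≈ 0.1152, which is ≥ 0.025, so fail to reject H₀.
The data do not give significant evidence of an association between class size and test score.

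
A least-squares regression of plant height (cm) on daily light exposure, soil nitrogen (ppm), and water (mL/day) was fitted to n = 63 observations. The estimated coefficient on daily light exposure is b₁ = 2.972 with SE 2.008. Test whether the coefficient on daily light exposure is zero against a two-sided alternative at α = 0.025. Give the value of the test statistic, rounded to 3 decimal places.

t = 1.480

H₀: β₁ = 0 vs H₁: β₁ ≠ 0.
t = (b₁ − β₁⁰)/SE = 2.972 / 2.008 = 1.480.
df = n − k − 1 = 63 − 3 − 1 = 59.
Two-sided p ≈ 0.1442, which is ≥ 0.025, so fail to reject H₀.
The data do not give significant evidence of an association between daily light exposure and plant height, after adjusting for the other predictors.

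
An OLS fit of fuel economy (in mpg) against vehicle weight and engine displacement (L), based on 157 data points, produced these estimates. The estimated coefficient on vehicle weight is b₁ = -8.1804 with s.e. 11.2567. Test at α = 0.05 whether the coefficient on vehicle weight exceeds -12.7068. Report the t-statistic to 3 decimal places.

H₀: β₁ = -12.7068 vs H₁: β₁ > -12.7068.
t = (b₁ − β₁⁰)/SE = (-8.1804 − (-12.7068)) / 11.2567 = 0.402.
df = n − k − 1 = 157 − 2 − 1 = 154.
One-sided p ≈ 0.3441, which is ≥ 0.05, so fail to reject H₀.
The data do not give significant evidence that the true slope on vehicle weight exceeds -12.7068 mpg per unit, holding the other predictors fixed.

t = 0.402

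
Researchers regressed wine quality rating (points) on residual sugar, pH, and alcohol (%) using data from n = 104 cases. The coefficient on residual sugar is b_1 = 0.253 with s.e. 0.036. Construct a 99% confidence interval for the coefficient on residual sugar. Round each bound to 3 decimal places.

(0.158, 0.348)

df = n − k − 1 = 104 − 3 − 1 = 100.
t* = t_{0.005, 100} = 2.625891.
Margin = t* × SE = 2.625891 × 0.036 = 0.09453.
CI: 0.253 ± 0.09453 → (0.158, 0.348).
With 99% confidence, each one-unit increase in residual sugar is associated with a change of between 0.158 and 0.348 points in wine quality rating, holding the other predictors fixed.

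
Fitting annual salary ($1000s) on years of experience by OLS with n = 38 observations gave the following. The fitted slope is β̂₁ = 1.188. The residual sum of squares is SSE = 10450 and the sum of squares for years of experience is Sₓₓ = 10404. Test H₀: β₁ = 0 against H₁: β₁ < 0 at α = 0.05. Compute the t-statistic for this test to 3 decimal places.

MSE = SSE/(n − 2) = 10450/36 = 290.278.
SE(β̂₁) = √(MSE/Sₓₓ) = √(290.278/10404) = 0.167035.
t = 1.188 / 0.167035 = 7.112.
df = n − 2 = 36.
One-sided p ≈ 1.0000, which is ≥ 0.05, so fail to reject H₀.
The data do not give significant evidence that the true slope on years of experience is negative.

t = 7.112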